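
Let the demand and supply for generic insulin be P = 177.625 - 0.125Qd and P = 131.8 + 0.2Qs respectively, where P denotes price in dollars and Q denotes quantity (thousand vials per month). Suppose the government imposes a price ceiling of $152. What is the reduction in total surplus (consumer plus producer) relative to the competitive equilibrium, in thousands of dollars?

260

Rearranging demand gives Qd = 1421 - 8P; rearranging supply gives Qs = 5P - 659. In a free market, 1421 - 8P = 5P - 659 gives the equilibrium P* = 160, Q* = 141.
Since 152 < 160, the ceiling is binding.
At P = 152: Qd = 1421 - 8·152 = 205 and Qs = 5·152 - 659 = 101.
Quantity traded falls to 101. At Q = 101 the demand price is (1421 - 101)/8 = 165 and the supply price is (659 + 101)/5 = 152.
Deadweight loss = ½ · (165 - 152) · (141 - 101) = ½ · 13 · 40 = 260.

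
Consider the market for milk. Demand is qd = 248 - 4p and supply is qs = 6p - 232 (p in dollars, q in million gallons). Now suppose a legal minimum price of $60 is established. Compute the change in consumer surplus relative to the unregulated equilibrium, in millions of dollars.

-384

Without the control the market clears where 248 - 4p = 6p - 232, i.e. p* = 48 and q* = 56.
Since 60 > 48, the floor is binding.
At p = 60: qd = 248 - 4·60 = 8 and qs = 6·60 - 232 = 128.
Consumer surplus without the control is ½ · (62 - 48) · 56 = 392.
With the floor, consumers buy 8 units at 60, so CS = ½ · (62 - 60) · 8 = 8.
Change in consumer surplus = 8 - 392 = -384.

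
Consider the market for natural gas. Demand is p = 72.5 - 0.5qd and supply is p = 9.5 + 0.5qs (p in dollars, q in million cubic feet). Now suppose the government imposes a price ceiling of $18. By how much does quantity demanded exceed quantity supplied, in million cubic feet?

Rearranging demand gives qd = 145 - 2p; rearranging supply gives qs = 2p - 19. Without the control the market clears where 145 - 2p = 2p - 19, i.e. p* = 41 and q* = 63.
The ceiling of 18 is below the equilibrium price 41, so it binds.
At p = 18: qd = 145 - 2·18 = 109 and qs = 2·18 - 19 = 17.
Shortage = qd - qs = 109 - 17 = 92.

92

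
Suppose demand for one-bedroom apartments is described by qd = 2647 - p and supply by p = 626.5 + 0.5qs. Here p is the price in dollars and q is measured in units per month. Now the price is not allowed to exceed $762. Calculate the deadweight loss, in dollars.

868332

Rearranging supply gives qs = 2p - 1253. In a free market, 2647 - p = 2p - 1253 gives the equilibrium p* = 1300, q* = 1347.
Because the ceiling (762) lies below the market-clearing price, it is binding.
At p = 762: qd = 2647 - 762 = 1885 and qs = 2·762 - 1253 = 271.
Quantity traded falls to 271. At q = 271 the demand price is 2647 - 271 = 2376 and the supply price is (1253 + 271)/2 = 762.
Deadweight loss = ½ · (2376 - 762) · (1347 - 271) = ½ · 1614 · 1076 = 868332.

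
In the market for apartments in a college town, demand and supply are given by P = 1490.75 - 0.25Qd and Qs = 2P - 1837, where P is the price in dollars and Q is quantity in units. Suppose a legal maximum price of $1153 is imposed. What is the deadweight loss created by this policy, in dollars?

32413.5

Rearranging demand gives Qd = 5963 - 4P. In a free market, 5963 - 4P = 2P - 1837 gives the equilibrium P* = 1300, Q* = 763.
Since 1153 < 1300, the ceiling is binding.
At P = 1153: Qd = 5963 - 4·1153 = 1351 and Qs = 2·1153 - 1837 = 469.
Quantity traded falls to 469. At Q = 469 the demand price is (5963 - 469)/4 = 1373.5 and the supply price is (1837 + 469)/2 = 1153.
Deadweight loss = ½ · (1373.5 - 1153) · (763 - 469) = ½ · 220.5 · 294 = 32413.5.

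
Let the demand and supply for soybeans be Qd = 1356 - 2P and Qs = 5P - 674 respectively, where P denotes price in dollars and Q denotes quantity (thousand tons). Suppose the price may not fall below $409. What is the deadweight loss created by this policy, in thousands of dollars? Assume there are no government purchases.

19825.4

Without the control the market clears where 1356 - 2P = 5P - 674, i.e. P* = 290 and Q* = 776.
The floor of 409 is above the equilibrium price 290, so it binds.
At P = 409: Qd = 1356 - 2·409 = 538 and Qs = 5·409 - 674 = 1371.
Quantity traded falls to 538. At Q = 538 the demand price is (1356 - 538)/2 = 409 and the supply price is (674 + 538)/5 = 242.4.
Deadweight loss = ½ · (409 - 242.4) · (776 - 538) = ½ · 166.6 · 238 = 19825.4.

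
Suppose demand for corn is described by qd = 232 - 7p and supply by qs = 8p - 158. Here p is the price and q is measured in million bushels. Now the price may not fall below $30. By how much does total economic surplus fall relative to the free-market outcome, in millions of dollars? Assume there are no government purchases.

105

Without the control the market clears where 232 - 7p = 8p - 158, i.e. p* = 26 and q* = 50.
The floor of 30 is above the equilibrium price 26, so it binds.
At p = 30: qd = 232 - 7·30 = 22 and qs = 8·30 - 158 = 82.
Quantity traded falls to 22. At q = 22 the demand price is (232 - 22)/7 = 30 and the supply price is (158 + 22)/8 = 22.5.
Deadweight loss = ½ · (30 - 22.5) · (50 - 22) = ½ · 7.5 · 28 = 105.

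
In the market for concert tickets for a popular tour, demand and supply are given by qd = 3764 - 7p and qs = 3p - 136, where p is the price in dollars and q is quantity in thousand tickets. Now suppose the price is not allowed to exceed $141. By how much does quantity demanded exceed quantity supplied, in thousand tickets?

2490

Setting quantity demanded equal to quantity supplied, 3764 - 7p = 3p - 136, gives p* = 390 and q* = 1034.
Since 141 < 390, the ceiling is binding.
At p = 141: qd = 3764 - 7·141 = 2777 and qs = 3·141 - 136 = 287.
Shortage = qd - qs = 2777 - 287 = 2490.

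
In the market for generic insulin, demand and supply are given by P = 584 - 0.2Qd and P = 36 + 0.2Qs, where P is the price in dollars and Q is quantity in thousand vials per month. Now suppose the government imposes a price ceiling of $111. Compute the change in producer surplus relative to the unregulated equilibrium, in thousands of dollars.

-173627.5

Rearranging demand gives Qd = 2920 - 5P; rearranging supply gives Qs = 5P - 180. Equilibrium: 2920 - 5P = 5P - 180, so 3100 = 10P and P* = 310, Q* = 1370.
Because the ceiling (111) lies below the market-clearing price, it is binding.
At P = 111: Qd = 2920 - 5·111 = 2365 and Qs = 5·111 - 180 = 375.
Producer surplus without the control is ½ · (310 - 36) · 1370 = 187690.
With the ceiling, producers sell 375 units at 111, so PS = ½ · (111 - 36) · 375 = 14062.5.
Change in producer surplus = 14062.5 - 187690 = -173627.5.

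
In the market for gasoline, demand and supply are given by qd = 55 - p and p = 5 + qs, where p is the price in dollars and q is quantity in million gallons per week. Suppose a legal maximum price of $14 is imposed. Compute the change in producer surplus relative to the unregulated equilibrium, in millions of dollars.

Rearranging supply gives qs = p - 5. Setting quantity demanded equal to quantity supplied, 55 - p = p - 5, gives p* = 30 and q* = 25.
Since 14 < 30, the ceiling is binding.
At p = 14: qd = 55 - 14 = 41 and qs = 14 - 5 = 9.
Producer surplus without the control is ½ · (30 - 5) · 25 = 312.5.
With the ceiling, producers sell 9 units at 14, so PS = ½ · (14 - 5) · 9 = 40.5.
Change in producer surplus = 40.5 - 312.5 = -272.

-272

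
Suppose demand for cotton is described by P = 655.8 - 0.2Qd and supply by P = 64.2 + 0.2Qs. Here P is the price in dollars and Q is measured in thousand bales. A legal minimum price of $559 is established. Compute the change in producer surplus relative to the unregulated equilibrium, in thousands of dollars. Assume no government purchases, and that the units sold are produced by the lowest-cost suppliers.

Rearranging demand gives Qd = 3279 - 5P; rearranging supply gives Qs = 5P - 321. In a free market, 3279 - 5P = 5P - 321 gives the equilibrium P* = 360, Q* = 1479.
Since 559 > 360, the floor is binding.
At P = 559: Qd = 3279 - 5·559 = 484 and Qs = 5·559 - 321 = 2474.
Producer surplus without the control is ½ · (360 - 64.2) · 1479 = 218744.1.
With the floor, 484 units are sold at 559. The supply price at Q = 484 is 161, so PS = ½ · [(559 - 64.2) + (559 - 161)] · 484 = 216057.6.
Change in producer surplus = 216057.6 - 218744.1 = -2686.5.

-2686.5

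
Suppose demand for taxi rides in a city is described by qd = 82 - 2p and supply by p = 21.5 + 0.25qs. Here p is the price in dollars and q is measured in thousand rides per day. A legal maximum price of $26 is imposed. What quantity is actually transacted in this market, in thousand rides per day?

Rearranging supply gives qs = 4p - 86. In a free market, 82 - 2p = 4p - 86 gives the equilibrium p* = 28, q* = 26.
Since 26 < 28, the ceiling is binding.
At p = 26: qd = 82 - 2·26 = 30 and qs = 4·26 - 86 = 18.
The quantity actually transacted is the short side, supply: 18.

18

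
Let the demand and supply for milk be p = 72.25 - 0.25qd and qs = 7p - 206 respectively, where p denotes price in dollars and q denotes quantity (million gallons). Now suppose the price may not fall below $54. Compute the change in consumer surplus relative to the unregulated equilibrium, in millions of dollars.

Rearranging demand gives qd = 289 - 4p. In a free market, 289 - 4p = 7p - 206 gives the equilibrium p* = 45, q* = 109.
The floor of 54 is above the equilibrium price 45, so it binds.
At p = 54: qd = 289 - 4·54 = 73 and qs = 7·54 - 206 = 172.
Consumer surplus without the control is ½ · (72.25 - 45) · 109 = 1485.125.
With the floor, consumers buy 73 units at 54, so CS = ½ · (72.25 - 54) · 73 = 666.125.
Change in consumer surplus = 666.125 - 1485.125 = -819.

-819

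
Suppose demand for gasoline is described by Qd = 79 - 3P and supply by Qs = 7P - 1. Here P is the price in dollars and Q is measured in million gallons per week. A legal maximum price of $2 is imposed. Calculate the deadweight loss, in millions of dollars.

420

In a free market, 79 - 3P = 7P - 1 gives the equilibrium P* = 8, Q* = 55.
Since 2 < 8, the ceiling is binding.
At P = 2: Qd = 79 - 3·2 = 73 and Qs = 7·2 - 1 = 13.
Quantity traded falls to 13. At Q = 13 the demand price is (79 - 13)/3 = 22 and the supply price is (1 + 13)/7 = 2.
Deadweight loss = ½ · (22 - 2) · (55 - 13) = ½ · 20 · 42 = 420.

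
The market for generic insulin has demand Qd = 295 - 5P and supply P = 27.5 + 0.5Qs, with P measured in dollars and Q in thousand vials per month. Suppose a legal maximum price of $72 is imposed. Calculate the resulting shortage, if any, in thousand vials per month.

Rearranging supply gives Qs = 2P - 55. Equilibrium: 295 - 5P = 2P - 55, so 350 = 7P and P* = 50, Q* = 45.
The ceiling of 72 is above the equilibrium price 50, so it is not binding; the market clears at P* = 50, Q* = 45.
Since the control does not bind, there is no shortage.

0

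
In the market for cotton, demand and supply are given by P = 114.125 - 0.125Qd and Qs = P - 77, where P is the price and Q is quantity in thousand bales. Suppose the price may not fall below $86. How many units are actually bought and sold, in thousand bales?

Rearranging demand gives Qd = 913 - 8P. Equilibrium: 913 - 8P = P - 77, so 990 = 9P and P* = 110, Q* = 33.
The floor of 86 is below the equilibrium price 110, so it is not binding; the market clears at P* = 110, Q* = 33.

33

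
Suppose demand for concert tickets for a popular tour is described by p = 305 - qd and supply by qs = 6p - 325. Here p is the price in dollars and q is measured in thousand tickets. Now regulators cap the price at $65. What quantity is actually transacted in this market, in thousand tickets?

Rearranging demand gives qd = 305 - p. Without the control the market clears where 305 - p = 6p - 325, i.e. p* = 90 and q* = 215.
Since 65 < 90, the ceiling is binding.
At p = 65: qd = 305 - 65 = 240 and qs = 6·65 - 325 = 65.
The quantity actually transacted is the short side, supply: 65.

65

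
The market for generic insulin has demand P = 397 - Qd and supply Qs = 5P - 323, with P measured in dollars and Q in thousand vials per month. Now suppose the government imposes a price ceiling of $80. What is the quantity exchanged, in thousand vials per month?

77

Rearranging demand gives Qd = 397 - P. Setting quantity demanded equal to quantity supplied, 397 - P = 5P - 323, gives P* = 120 and Q* = 277.
Since 80 < 120, the ceiling is binding.
At P = 80: Qd = 397 - 80 = 317 and Qs = 5·80 - 323 = 77.
The quantity actually transacted is the short side, supply: 77.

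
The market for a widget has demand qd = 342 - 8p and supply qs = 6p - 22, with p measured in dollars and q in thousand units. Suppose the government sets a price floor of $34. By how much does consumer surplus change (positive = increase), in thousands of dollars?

Without the control the market clears where 342 - 8p = 6p - 22, i.e. p* = 26 and q* = 134.
Because the floor (34) lies above the market-clearing price, it is binding.
At p = 34: qd = 342 - 8·34 = 70 and qs = 6·34 - 22 = 182.
Consumer surplus without the control is ½ · (42.75 - 26) · 134 = 1122.25.
With the floor, consumers buy 70 units at 34, so CS = ½ · (42.75 - 34) · 70 = 306.25.
Change in consumer surplus = 306.25 - 1122.25 = -816.

-816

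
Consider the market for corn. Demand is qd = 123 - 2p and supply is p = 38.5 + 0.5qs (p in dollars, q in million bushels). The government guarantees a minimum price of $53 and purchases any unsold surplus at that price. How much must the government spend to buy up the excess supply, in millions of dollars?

Rearranging supply gives qs = 2p - 77. Equilibrium: 123 - 2p = 2p - 77, so 200 = 4p and p* = 50, q* = 23.
The floor of 53 is above the equilibrium price 50, so it binds.
At p = 53: qd = 123 - 2·53 = 17 and qs = 2·53 - 77 = 29.
Surplus = qs - qd = 12.
Government expenditure = surplus × support price = 12 × 53 = 636.

636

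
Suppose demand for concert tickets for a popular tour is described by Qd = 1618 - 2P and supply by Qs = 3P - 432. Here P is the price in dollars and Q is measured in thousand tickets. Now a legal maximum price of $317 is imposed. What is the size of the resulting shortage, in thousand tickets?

465

Without the control the market clears where 1618 - 2P = 3P - 432, i.e. P* = 410 and Q* = 798.
The ceiling of 317 is below the equilibrium price 410, so it binds.
At P = 317: Qd = 1618 - 2·317 = 984 and Qs = 3·317 - 432 = 519.
Shortage = Qd - Qs = 984 - 519 = 465.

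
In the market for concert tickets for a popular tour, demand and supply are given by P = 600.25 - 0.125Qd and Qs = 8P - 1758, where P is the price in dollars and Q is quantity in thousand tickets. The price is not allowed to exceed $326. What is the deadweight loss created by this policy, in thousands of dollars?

56448

Rearranging demand gives Qd = 4802 - 8P. Setting quantity demanded equal to quantity supplied, 4802 - 8P = 8P - 1758, gives P* = 410 and Q* = 1522.
The ceiling of 326 is below the equilibrium price 410, so it binds.
At P = 326: Qd = 4802 - 8·326 = 2194 and Qs = 8·326 - 1758 = 850.
Quantity traded falls to 850. At Q = 850 the demand price is (4802 - 850)/8 = 494 and the supply price is (1758 + 850)/8 = 326.
Deadweight loss = ½ · (494 - 326) · (1522 - 850) = ½ · 168 · 672 = 56448.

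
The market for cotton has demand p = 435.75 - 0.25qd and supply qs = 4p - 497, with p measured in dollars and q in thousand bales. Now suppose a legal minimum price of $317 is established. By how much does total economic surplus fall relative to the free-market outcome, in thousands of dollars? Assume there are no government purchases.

Rearranging demand gives qd = 1743 - 4p. Setting quantity demanded equal to quantity supplied, 1743 - 4p = 4p - 497, gives p* = 280 and q* = 623.
Because the floor (317) lies above the market-clearing price, it is binding.
At p = 317: qd = 1743 - 4·317 = 475 and qs = 4·317 - 497 = 771.
Quantity traded falls to 475. At q = 475 the demand price is (1743 - 475)/4 = 317 and the supply price is (497 + 475)/4 = 243.
Deadweight loss = ½ · (317 - 243) · (623 - 475) = ½ · 74 · 148 = 5476.

5476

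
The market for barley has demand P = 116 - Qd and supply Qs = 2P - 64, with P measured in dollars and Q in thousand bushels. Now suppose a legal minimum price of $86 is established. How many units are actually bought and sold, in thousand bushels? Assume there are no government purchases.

Rearranging demand gives Qd = 116 - P. Without the control the market clears where 116 - P = 2P - 64, i.e. P* = 60 and Q* = 56.
Since 86 > 60, the floor is binding.
At P = 86: Qd = 116 - 86 = 30 and Qs = 2·86 - 64 = 108.
The quantity actually transacted is the short side, demand: 30.

30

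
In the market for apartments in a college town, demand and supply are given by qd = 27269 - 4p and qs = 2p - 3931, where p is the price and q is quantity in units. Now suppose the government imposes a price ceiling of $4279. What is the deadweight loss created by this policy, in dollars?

1272361.5

Without the control the market clears where 27269 - 4p = 2p - 3931, i.e. p* = 5200 and q* = 6469.
Because the ceiling (4279) lies below the market-clearing price, it is binding.
At p = 4279: qd = 27269 - 4·4279 = 10153 and qs = 2·4279 - 3931 = 4627.
Quantity traded falls to 4627. At q = 4627 the demand price is (27269 - 4627)/4 = 5660.5 and the supply price is (3931 + 4627)/2 = 4279.
Deadweight loss = ½ · (5660.5 - 4279) · (6469 - 4627) = ½ · 1381.5 · 1842 = 1272361.5.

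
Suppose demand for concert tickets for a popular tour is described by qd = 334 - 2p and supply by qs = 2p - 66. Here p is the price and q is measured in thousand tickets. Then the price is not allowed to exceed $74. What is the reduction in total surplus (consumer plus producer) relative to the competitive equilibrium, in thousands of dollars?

In a free market, 334 - 2p = 2p - 66 gives the equilibrium p* = 100, q* = 134.
Since 74 < 100, the ceiling is binding.
At p = 74: qd = 334 - 2·74 = 186 and qs = 2·74 - 66 = 82.
Quantity traded falls to 82. At q = 82 the demand price is (334 - 82)/2 = 126 and the supply price is (66 + 82)/2 = 74.
Deadweight loss = ½ · (126 - 74) · (134 - 82) = ½ · 52 · 52 = 1352.

1352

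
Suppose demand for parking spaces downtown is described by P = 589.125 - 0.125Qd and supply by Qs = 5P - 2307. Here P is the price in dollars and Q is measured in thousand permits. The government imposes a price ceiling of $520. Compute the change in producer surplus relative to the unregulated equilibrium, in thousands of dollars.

Rearranging demand gives Qd = 4713 - 8P. Equilibrium: 4713 - 8P = 5P - 2307, so 7020 = 13P and P* = 540, Q* = 393.
Because the ceiling (520) lies below the market-clearing price, it is binding.
At P = 520: Qd = 4713 - 8·520 = 553 and Qs = 5·520 - 2307 = 293.
Producer surplus without the control is ½ · (540 - 461.4) · 393 = 15444.9.
With the ceiling, producers sell 293 units at 520, so PS = ½ · (520 - 461.4) · 293 = 8584.9.
Change in producer surplus = 8584.9 - 15444.9 = -6860.

-6860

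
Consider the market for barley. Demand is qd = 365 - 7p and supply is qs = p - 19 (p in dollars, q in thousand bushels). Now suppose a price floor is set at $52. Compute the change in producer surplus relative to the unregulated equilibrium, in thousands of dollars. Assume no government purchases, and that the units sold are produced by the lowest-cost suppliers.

-388

In a free market, 365 - 7p = p - 19 gives the equilibrium p* = 48, q* = 29.
The floor of 52 is above the equilibrium price 48, so it binds.
At p = 52: qd = 365 - 7·52 = 1 and qs = 52 - 19 = 33.
Producer surplus without the control is ½ · (48 - 19) · 29 = 420.5.
With the floor, 1 units are sold at 52. The supply price at q = 1 is 20, so PS = ½ · [(52 - 19) + (52 - 20)] · 1 = 32.5.
Change in producer surplus = 32.5 - 420.5 = -388.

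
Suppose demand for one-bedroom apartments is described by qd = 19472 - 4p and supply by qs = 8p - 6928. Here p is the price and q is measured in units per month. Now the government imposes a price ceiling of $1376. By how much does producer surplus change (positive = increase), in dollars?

-6077824

Without the control the market clears where 19472 - 4p = 8p - 6928, i.e. p* = 2200 and q* = 10672.
Because the ceiling (1376) lies below the market-clearing price, it is binding.
At p = 1376: qd = 19472 - 4·1376 = 13968 and qs = 8·1376 - 6928 = 4080.
Producer surplus without the control is ½ · (2200 - 866) · 10672 = 7118224.
With the ceiling, producers sell 4080 units at 1376, so PS = ½ · (1376 - 866) · 4080 = 1040400.
Change in producer surplus = 1040400 - 7118224 = -6077824.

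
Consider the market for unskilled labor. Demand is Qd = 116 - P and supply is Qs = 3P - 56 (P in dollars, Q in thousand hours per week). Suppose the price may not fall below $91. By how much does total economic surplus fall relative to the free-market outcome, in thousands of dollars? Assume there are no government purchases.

Setting quantity demanded equal to quantity supplied, 116 - P = 3P - 56, gives P* = 43 and Q* = 73.
The floor of 91 is above the equilibrium price 43, so it binds.
At P = 91: Qd = 116 - 91 = 25 and Qs = 3·91 - 56 = 217.
Quantity traded falls to 25. At Q = 25 the demand price is 116 - 25 = 91 and the supply price is (56 + 25)/3 = 27.
Deadweight loss = ½ · (91 - 27) · (73 - 25) = ½ · 64 · 48 = 1536.

1536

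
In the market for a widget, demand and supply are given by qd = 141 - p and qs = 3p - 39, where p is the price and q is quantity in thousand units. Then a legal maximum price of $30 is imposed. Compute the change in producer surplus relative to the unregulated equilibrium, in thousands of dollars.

-1102.5

In a free market, 141 - p = 3p - 39 gives the equilibrium p* = 45, q* = 96.
Because the ceiling (30) lies below the market-clearing price, it is binding.
At p = 30: qd = 141 - 30 = 111 and qs = 3·30 - 39 = 51.
Producer surplus without the control is ½ · (45 - 13) · 96 = 1536.
With the ceiling, producers sell 51 units at 30, so PS = ½ · (30 - 13) · 51 = 433.5.
Change in producer surplus = 433.5 - 1536 = -1102.5.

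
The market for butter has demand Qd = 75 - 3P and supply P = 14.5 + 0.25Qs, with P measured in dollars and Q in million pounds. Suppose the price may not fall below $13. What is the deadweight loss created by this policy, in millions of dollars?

Rearranging supply gives Qs = 4P - 58. Equilibrium: 75 - 3P = 4P - 58, so 133 = 7P and P* = 19, Q* = 18.
Since 13 is below P* = 19, the floor does not bind and the free-market outcome prevails.
Since the control does not bind, no trades are prevented and deadweight loss is zero.

0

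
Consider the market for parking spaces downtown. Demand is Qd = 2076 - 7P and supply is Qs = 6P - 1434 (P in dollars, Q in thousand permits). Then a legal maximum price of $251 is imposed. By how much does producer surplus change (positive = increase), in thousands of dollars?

In a free market, 2076 - 7P = 6P - 1434 gives the equilibrium P* = 270, Q* = 186.
Because the ceiling (251) lies below the market-clearing price, it is binding.
At P = 251: Qd = 2076 - 7·251 = 319 and Qs = 6·251 - 1434 = 72.
Producer surplus without the control is ½ · (270 - 239) · 186 = 2883.
With the ceiling, producers sell 72 units at 251, so PS = ½ · (251 - 239) · 72 = 432.
Change in producer surplus = 432 - 2883 = -2451.

-2451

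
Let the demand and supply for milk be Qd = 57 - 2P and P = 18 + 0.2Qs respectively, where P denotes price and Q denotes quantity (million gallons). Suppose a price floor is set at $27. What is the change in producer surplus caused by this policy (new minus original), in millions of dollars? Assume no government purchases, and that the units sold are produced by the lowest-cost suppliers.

3.6

Rearranging supply gives Qs = 5P - 90. Setting quantity demanded equal to quantity supplied, 57 - 2P = 5P - 90, gives P* = 21 and Q* = 15.
Because the floor (27) lies above the market-clearing price, it is binding.
At P = 27: Qd = 57 - 2·27 = 3 and Qs = 5·27 - 90 = 45.
Producer surplus without the control is ½ · (21 - 18) · 15 = 22.5.
With the floor, 3 units are sold at 27. The supply price at Q = 3 is 18.6, so PS = ½ · [(27 - 18) + (27 - 18.6)] · 3 = 26.1.
Change in producer surplus = 26.1 - 22.5 = 3.6.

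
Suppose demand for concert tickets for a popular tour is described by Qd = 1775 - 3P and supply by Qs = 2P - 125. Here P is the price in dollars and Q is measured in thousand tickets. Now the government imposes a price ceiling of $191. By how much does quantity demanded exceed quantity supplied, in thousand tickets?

In a free market, 1775 - 3P = 2P - 125 gives the equilibrium P* = 380, Q* = 635.
Since 191 < 380, the ceiling is binding.
At P = 191: Qd = 1775 - 3·191 = 1202 and Qs = 2·191 - 125 = 257.
Shortage = Qd - Qs = 1202 - 257 = 945.

945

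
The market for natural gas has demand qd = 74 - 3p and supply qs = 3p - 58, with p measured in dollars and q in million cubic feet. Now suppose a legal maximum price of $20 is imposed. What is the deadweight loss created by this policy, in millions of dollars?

12

Equilibrium: 74 - 3p = 3p - 58, so 132 = 6p and p* = 22, q* = 8.
The ceiling of 20 is below the equilibrium price 22, so it binds.
At p = 20: qd = 74 - 3·20 = 14 and qs = 3·20 - 58 = 2.
Quantity traded falls to 2. At q = 2 the demand price is (74 - 2)/3 = 24 and the supply price is (58 + 2)/3 = 20.
Deadweight loss = ½ · (24 - 20) · (8 - 2) = ½ · 4 · 6 = 12.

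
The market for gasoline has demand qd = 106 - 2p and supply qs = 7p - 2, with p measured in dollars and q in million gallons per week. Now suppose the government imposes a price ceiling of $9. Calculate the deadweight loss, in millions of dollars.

141.75

Setting quantity demanded equal to quantity supplied, 106 - 2p = 7p - 2, gives p* = 12 and q* = 82.
Since 9 < 12, the ceiling is binding.
At p = 9: qd = 106 - 2·9 = 88 and qs = 7·9 - 2 = 61.
Quantity traded falls to 61. At q = 61 the demand price is (106 - 61)/2 = 22.5 and the supply price is (2 + 61)/7 = 9.
Deadweight loss = ½ · (22.5 - 9) · (82 - 61) = ½ · 13.5 · 21 = 141.75.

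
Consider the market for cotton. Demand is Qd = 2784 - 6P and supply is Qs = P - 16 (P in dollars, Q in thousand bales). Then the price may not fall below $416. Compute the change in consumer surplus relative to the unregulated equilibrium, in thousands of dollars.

-5376

Setting quantity demanded equal to quantity supplied, 2784 - 6P = P - 16, gives P* = 400 and Q* = 384.
The floor of 416 is above the equilibrium price 400, so it binds.
At P = 416: Qd = 2784 - 6·416 = 288 and Qs = 416 - 16 = 400.
Consumer surplus without the control is ½ · (464 - 400) · 384 = 12288.
With the floor, consumers buy 288 units at 416, so CS = ½ · (464 - 416) · 288 = 6912.
Change in consumer surplus = 6912 - 12288 = -5376.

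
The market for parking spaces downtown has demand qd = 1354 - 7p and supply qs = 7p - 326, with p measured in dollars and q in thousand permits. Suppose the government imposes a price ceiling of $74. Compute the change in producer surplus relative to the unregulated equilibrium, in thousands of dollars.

Equilibrium: 1354 - 7p = 7p - 326, so 1680 = 14p and p* = 120, q* = 514.
Because the ceiling (74) lies below the market-clearing price, it is binding.
At p = 74: qd = 1354 - 7·74 = 836 and qs = 7·74 - 326 = 192.
Producer surplus without the control is ½ · (120 - 326/7) · 514 = 132098/7.
With the ceiling, producers sell 192 units at 74, so PS = ½ · (74 - 326/7) · 192 = 18432/7.
Change in producer surplus = 18432/7 - 132098/7 = -16238.

-16238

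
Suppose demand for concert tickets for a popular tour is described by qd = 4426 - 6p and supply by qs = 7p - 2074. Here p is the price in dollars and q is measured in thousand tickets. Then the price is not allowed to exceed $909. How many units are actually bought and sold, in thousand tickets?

Setting quantity demanded equal to quantity supplied, 4426 - 6p = 7p - 2074, gives p* = 500 and q* = 1426.
The ceiling of 909 is above the equilibrium price 500, so it is not binding; the market clears at p* = 500, q* = 1426.

1426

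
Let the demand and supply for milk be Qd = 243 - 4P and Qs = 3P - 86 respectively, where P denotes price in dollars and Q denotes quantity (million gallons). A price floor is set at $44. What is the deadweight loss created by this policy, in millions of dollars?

0

Equilibrium: 243 - 4P = 3P - 86, so 329 = 7P and P* = 47, Q* = 55.
Since 44 is below P* = 47, the floor does not bind and the free-market outcome prevails.
Since the control does not bind, no trades are prevented and deadweight loss is zero.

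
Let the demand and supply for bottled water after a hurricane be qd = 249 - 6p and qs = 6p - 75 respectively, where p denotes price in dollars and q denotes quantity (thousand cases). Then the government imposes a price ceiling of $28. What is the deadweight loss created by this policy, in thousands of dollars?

Setting quantity demanded equal to quantity supplied, 249 - 6p = 6p - 75, gives p* = 27 and q* = 87.
Since 28 is above p* = 27, the ceiling does not bind and the free-market outcome prevails.
Since the control does not bind, no trades are prevented and deadweight loss is zero.

0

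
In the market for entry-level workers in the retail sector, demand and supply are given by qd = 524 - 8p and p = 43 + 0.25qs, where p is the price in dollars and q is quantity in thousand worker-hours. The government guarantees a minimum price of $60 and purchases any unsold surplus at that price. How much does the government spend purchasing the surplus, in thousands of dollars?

Rearranging supply gives qs = 4p - 172. In a free market, 524 - 8p = 4p - 172 gives the equilibrium p* = 58, q* = 60.
Because the floor (60) lies above the market-clearing price, it is binding.
At p = 60: qd = 524 - 8·60 = 44 and qs = 4·60 - 172 = 68.
Surplus = qs - qd = 24.
Government expenditure = surplus × support price = 24 × 60 = 1440.

1440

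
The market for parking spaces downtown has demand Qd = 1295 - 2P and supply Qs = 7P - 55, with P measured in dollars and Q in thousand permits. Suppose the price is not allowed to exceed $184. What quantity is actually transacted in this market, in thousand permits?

Without the control the market clears where 1295 - 2P = 7P - 55, i.e. P* = 150 and Q* = 995.
Since 184 is above P* = 150, the ceiling does not bind and the free-market outcome prevails.

995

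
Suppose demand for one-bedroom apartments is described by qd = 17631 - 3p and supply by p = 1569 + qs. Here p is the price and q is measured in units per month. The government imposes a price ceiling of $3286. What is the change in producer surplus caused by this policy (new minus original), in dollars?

-3745636

Rearranging supply gives qs = p - 1569. Without the control the market clears where 17631 - 3p = p - 1569, i.e. p* = 4800 and q* = 3231.
The ceiling of 3286 is below the equilibrium price 4800, so it binds.
At p = 3286: qd = 17631 - 3·3286 = 7773 and qs = 3286 - 1569 = 1717.
Producer surplus without the control is ½ · (4800 - 1569) · 3231 = 5219680.5.
With the ceiling, producers sell 1717 units at 3286, so PS = ½ · (3286 - 1569) · 1717 = 1474044.5.
Change in producer surplus = 1474044.5 - 5219680.5 = -3745636.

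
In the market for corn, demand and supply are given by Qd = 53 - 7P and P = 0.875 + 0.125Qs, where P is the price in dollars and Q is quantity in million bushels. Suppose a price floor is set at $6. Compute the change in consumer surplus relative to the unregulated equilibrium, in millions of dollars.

Rearranging supply gives Qs = 8P - 7. Equilibrium: 53 - 7P = 8P - 7, so 60 = 15P and P* = 4, Q* = 25.
Since 6 > 4, the floor is binding.
At P = 6: Qd = 53 - 7·6 = 11 and Qs = 8·6 - 7 = 41.
Consumer surplus without the control is ½ · (53/7 - 4) · 25 = 625/14.
With the floor, consumers buy 11 units at 6, so CS = ½ · (53/7 - 6) · 11 = 121/14.
Change in consumer surplus = 121/14 - 625/14 = -36.

-36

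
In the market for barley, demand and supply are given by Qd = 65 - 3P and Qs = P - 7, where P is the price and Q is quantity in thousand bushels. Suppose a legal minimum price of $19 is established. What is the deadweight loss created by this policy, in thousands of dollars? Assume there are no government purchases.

6

Without the control the market clears where 65 - 3P = P - 7, i.e. P* = 18 and Q* = 11.
Because the floor (19) lies above the market-clearing price, it is binding.
At P = 19: Qd = 65 - 3·19 = 8 and Qs = 19 - 7 = 12.
Quantity traded falls to 8. At Q = 8 the demand price is (65 - 8)/3 = 19 and the supply price is 7 + 8 = 15.
Deadweight loss = ½ · (19 - 15) · (11 - 8) = ½ · 4 · 3 = 6.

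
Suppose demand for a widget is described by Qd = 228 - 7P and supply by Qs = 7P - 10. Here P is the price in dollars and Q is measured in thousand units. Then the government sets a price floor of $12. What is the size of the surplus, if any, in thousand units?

0

Setting quantity demanded equal to quantity supplied, 228 - 7P = 7P - 10, gives P* = 17 and Q* = 109.
The floor of 12 is below the equilibrium price 17, so it is not binding; the market clears at P* = 17, Q* = 109.
Since the control does not bind, there is no surplus.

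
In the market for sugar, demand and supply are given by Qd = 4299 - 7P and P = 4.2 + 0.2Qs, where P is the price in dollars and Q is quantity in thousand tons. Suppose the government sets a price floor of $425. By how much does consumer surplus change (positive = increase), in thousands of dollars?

-100847.5

Rearranging supply gives Qs = 5P - 21. Setting quantity demanded equal to quantity supplied, 4299 - 7P = 5P - 21, gives P* = 360 and Q* = 1779.
Since 425 > 360, the floor is binding.
At P = 425: Qd = 4299 - 7·425 = 1324 and Qs = 5·425 - 21 = 2104.
Consumer surplus without the control is ½ · (4299/7 - 360) · 1779 = 3164841/14.
With the floor, consumers buy 1324 units at 425, so CS = ½ · (4299/7 - 425) · 1324 = 876488/7.
Change in consumer surplus = 876488/7 - 3164841/14 = -100847.5.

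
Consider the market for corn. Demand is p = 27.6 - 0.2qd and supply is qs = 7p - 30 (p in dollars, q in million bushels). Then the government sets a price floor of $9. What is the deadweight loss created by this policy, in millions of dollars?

0

Rearranging demand gives qd = 138 - 5p. Setting quantity demanded equal to quantity supplied, 138 - 5p = 7p - 30, gives p* = 14 and q* = 68.
Since 9 is below p* = 14, the floor does not bind and the free-market outcome prevails.
Since the control does not bind, no trades are prevented and deadweight loss is zero.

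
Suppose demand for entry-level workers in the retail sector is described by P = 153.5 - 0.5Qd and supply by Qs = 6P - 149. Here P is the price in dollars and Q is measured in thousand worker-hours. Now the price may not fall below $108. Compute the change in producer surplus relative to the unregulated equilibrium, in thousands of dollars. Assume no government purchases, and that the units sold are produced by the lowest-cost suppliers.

3774

Rearranging demand gives Qd = 307 - 2P. Equilibrium: 307 - 2P = 6P - 149, so 456 = 8P and P* = 57, Q* = 193.
Since 108 > 57, the floor is binding.
At P = 108: Qd = 307 - 2·108 = 91 and Qs = 6·108 - 149 = 499.
Producer surplus without the control is ½ · (57 - 149/6) · 193 = 37249/12.
With the floor, 91 units are sold at 108. The supply price at Q = 91 is 40, so PS = ½ · [(108 - 149/6) + (108 - 40)] · 91 = 82537/12.
Change in producer surplus = 82537/12 - 37249/12 = 3774.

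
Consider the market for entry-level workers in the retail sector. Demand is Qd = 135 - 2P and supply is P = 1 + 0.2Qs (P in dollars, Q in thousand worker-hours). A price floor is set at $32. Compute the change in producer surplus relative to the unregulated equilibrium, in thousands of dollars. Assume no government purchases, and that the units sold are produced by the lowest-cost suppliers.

794.4

Rearranging supply gives Qs = 5P - 5. Equilibrium: 135 - 2P = 5P - 5, so 140 = 7P and P* = 20, Q* = 95.
The floor of 32 is above the equilibrium price 20, so it binds.
At P = 32: Qd = 135 - 2·32 = 71 and Qs = 5·32 - 5 = 155.
Producer surplus without the control is ½ · (20 - 1) · 95 = 902.5.
With the floor, 71 units are sold at 32. The supply price at Q = 71 is 15.2, so PS = ½ · [(32 - 1) + (32 - 15.2)] · 71 = 1696.9.
Change in producer surplus = 1696.9 - 902.5 = 794.4.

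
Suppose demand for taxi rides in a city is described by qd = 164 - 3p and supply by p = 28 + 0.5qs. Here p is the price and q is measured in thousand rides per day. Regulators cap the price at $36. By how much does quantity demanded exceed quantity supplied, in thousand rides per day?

40

Rearranging supply gives qs = 2p - 56. Equilibrium: 164 - 3p = 2p - 56, so 220 = 5p and p* = 44, q* = 32.
Because the ceiling (36) lies below the market-clearing price, it is binding.
At p = 36: qd = 164 - 3·36 = 56 and qs = 2·36 - 56 = 16.
Shortage = qd - qs = 56 - 16 = 40.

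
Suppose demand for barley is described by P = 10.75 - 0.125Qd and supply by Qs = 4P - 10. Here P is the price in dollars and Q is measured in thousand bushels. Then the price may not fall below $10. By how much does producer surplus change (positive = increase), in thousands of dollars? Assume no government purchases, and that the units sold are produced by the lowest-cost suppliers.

Rearranging demand gives Qd = 86 - 8P. Without the control the market clears where 86 - 8P = 4P - 10, i.e. P* = 8 and Q* = 22.
Because the floor (10) lies above the market-clearing price, it is binding.
At P = 10: Qd = 86 - 8·10 = 6 and Qs = 4·10 - 10 = 30.
Producer surplus without the control is ½ · (8 - 2.5) · 22 = 60.5.
With the floor, 6 units are sold at 10. The supply price at Q = 6 is 4, so PS = ½ · [(10 - 2.5) + (10 - 4)] · 6 = 40.5.
Change in producer surplus = 40.5 - 60.5 = -20.

-20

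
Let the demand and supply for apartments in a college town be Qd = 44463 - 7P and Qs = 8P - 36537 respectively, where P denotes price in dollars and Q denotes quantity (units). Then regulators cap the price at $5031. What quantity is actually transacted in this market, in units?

Setting quantity demanded equal to quantity supplied, 44463 - 7P = 8P - 36537, gives P* = 5400 and Q* = 6663.
Since 5031 < 5400, the ceiling is binding.
At P = 5031: Qd = 44463 - 7·5031 = 9246 and Qs = 8·5031 - 36537 = 3711.
The quantity actually transacted is the short side, supply: 3711.

3711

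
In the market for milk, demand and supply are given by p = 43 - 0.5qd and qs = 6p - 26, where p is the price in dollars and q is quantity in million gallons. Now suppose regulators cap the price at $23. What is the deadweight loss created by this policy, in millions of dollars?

0

Rearranging demand gives qd = 86 - 2p. Without the control the market clears where 86 - 2p = 6p - 26, i.e. p* = 14 and q* = 58.
Since 23 is above p* = 14, the ceiling does not bind and the free-market outcome prevails.
Since the control does not bind, no trades are prevented and deadweight loss is zero.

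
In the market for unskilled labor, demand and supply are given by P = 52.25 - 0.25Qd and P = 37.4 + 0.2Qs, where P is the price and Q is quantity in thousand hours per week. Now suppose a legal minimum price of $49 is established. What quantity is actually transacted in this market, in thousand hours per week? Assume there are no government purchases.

13

Rearranging demand gives Qd = 209 - 4P; rearranging supply gives Qs = 5P - 187. Equilibrium: 209 - 4P = 5P - 187, so 396 = 9P and P* = 44, Q* = 33.
The floor of 49 is above the equilibrium price 44, so it binds.
At P = 49: Qd = 209 - 4·49 = 13 and Qs = 5·49 - 187 = 58.
The quantity actually transacted is the short side, demand: 13.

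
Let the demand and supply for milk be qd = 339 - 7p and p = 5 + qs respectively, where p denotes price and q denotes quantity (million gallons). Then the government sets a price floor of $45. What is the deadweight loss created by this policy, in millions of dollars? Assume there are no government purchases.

Rearranging supply gives qs = p - 5. Equilibrium: 339 - 7p = p - 5, so 344 = 8p and p* = 43, q* = 38.
Because the floor (45) lies above the market-clearing price, it is binding.
At p = 45: qd = 339 - 7·45 = 24 and qs = 45 - 5 = 40.
Quantity traded falls to 24. At q = 24 the demand price is (339 - 24)/7 = 45 and the supply price is 5 + 24 = 29.
Deadweight loss = ½ · (45 - 29) · (38 - 24) = ½ · 16 · 14 = 112.

112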